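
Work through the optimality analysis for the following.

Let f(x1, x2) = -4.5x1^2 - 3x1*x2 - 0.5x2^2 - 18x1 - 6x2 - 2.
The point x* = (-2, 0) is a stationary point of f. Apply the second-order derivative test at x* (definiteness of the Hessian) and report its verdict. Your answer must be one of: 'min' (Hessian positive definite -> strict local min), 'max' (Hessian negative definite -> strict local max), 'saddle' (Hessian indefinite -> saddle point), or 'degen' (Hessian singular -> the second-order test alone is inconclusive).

Compute the Hessian H = grad^2 f:
  H = [[-9, -3], [-3, -1]]
Verify stationarity: grad f(x*) = H x* + g = (0, 0).
Eigenvalues of H: -10, 0.
H has a zero eigenvalue (singular; negative semidefinite but not definite), so H is neither positive definite, negative definite, nor indefinite. The second-order test alone is inconclusive -> degen.
(Indeed, f is constant along the null direction of H through x*, so x* is not a strict local extremum.)

degen


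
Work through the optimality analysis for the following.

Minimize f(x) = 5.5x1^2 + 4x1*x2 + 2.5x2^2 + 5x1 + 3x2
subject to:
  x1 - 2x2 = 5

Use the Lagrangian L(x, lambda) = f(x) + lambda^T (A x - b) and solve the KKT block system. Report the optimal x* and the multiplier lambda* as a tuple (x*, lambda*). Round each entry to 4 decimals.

Form the Lagrangian:
  L(x, lambda) = (1/2) x^T Q x + c^T x + lambda^T (A x - b)
Stationarity (grad_x L = 0): Q x + c + A^T lambda = 0.
Primal feasibility: A x = b.

This gives the KKT block system:
  [ Q   A^T ] [ x     ]   [-c ]
  [ A    0  ] [ lambda ] = [ b ]

Solving the linear system:
  x*      = (0.6, -2.2)
  lambda* = (-2.8)
  f(x*)   = 5.2

x* = (0.6, -2.2), lambda* = (-2.8)


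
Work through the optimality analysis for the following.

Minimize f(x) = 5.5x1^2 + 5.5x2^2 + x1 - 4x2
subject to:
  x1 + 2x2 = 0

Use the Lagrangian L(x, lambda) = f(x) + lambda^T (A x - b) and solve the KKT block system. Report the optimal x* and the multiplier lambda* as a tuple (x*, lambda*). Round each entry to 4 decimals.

Form the Lagrangian:
  L(x, lambda) = (1/2) x^T Q x + c^T x + lambda^T (A x - b)
Stationarity (grad_x L = 0): Q x + c + A^T lambda = 0.
Primal feasibility: A x = b.

This gives the KKT block system:
  [ Q   A^T ] [ x     ]   [-c ]
  [ A    0  ] [ lambda ] = [ b ]

Solving the linear system:
  x*      = (-0.2182, 0.1091)
  lambda* = (1.4)
  f(x*)   = -0.3273

x* = (-0.2182, 0.1091), lambda* = (1.4)


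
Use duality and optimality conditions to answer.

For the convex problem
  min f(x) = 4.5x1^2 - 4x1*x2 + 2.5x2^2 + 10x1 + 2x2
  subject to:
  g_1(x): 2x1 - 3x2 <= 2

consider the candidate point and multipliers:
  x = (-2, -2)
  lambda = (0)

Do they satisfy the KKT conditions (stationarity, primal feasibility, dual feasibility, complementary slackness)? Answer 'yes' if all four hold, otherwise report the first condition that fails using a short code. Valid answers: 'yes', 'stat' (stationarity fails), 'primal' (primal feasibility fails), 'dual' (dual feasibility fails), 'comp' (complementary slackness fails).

Gradient of f: grad f(x) = Q x + c = (0, 0)
Constraint values g_i(x) = a_i^T x - b_i:
  g_1((-2, -2)) = 0
Stationarity residual: grad f(x) + sum_i lambda_i a_i = (0, 0)
  -> stationarity OK
Primal feasibility (all g_i <= 0): OK
Dual feasibility (all lambda_i >= 0): OK
Complementary slackness (lambda_i * g_i(x) = 0 for all i): OK

Verdict: yes, KKT holds.

yes


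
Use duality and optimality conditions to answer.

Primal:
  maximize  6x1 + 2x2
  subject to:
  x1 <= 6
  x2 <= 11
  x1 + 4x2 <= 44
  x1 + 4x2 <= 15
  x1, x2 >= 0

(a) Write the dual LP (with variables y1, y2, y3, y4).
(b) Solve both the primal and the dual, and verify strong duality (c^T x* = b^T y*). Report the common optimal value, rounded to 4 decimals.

The standard primal-dual pair for 'max c^T x s.t. A x <= b, x >= 0' is:
  Dual:  min b^T y  s.t.  A^T y >= c,  y >= 0.

So the dual LP is:
  minimize  6y1 + 11y2 + 44y3 + 15y4
  subject to:
    y1 + y3 + y4 >= 6
    y2 + 4y3 + 4y4 >= 2
    y1, y2, y3, y4 >= 0

Solving the primal: x* = (6, 2.25).
  primal value c^T x* = 40.5.
Solving the dual: y* = (5.5, 0, 0, 0.5).
  dual value b^T y* = 40.5.
Strong duality: c^T x* = b^T y*. Confirmed.

40.5


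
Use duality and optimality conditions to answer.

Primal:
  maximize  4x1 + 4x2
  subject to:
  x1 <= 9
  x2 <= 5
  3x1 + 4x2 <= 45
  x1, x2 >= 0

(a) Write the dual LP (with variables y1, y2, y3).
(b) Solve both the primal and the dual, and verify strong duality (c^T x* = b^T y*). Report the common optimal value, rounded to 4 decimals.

The standard primal-dual pair for 'max c^T x s.t. A x <= b, x >= 0' is:
  Dual:  min b^T y  s.t.  A^T y >= c,  y >= 0.

So the dual LP is:
  minimize  9y1 + 5y2 + 45y3
  subject to:
    y1 + 3y3 >= 4
    y2 + 4y3 >= 4
    y1, y2, y3 >= 0

Solving the primal: x* = (9, 4.5).
  primal value c^T x* = 54.
Solving the dual: y* = (1, 0, 1).
  dual value b^T y* = 54.
Strong duality: c^T x* = b^T y*. Confirmed.

54


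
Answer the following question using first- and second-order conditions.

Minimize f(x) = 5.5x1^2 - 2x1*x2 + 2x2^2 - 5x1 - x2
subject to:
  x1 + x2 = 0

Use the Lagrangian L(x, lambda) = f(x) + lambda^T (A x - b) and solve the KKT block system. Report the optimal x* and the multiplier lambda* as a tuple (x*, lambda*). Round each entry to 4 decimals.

Form the Lagrangian:
  L(x, lambda) = (1/2) x^T Q x + c^T x + lambda^T (A x - b)
Stationarity (grad_x L = 0): Q x + c + A^T lambda = 0.
Primal feasibility: A x = b.

This gives the KKT block system:
  [ Q   A^T ] [ x     ]   [-c ]
  [ A    0  ] [ lambda ] = [ b ]

Solving the linear system:
  x*      = (0.2105, -0.2105)
  lambda* = (2.2632)
  f(x*)   = -0.4211

x* = (0.2105, -0.2105), lambda* = (2.2632)


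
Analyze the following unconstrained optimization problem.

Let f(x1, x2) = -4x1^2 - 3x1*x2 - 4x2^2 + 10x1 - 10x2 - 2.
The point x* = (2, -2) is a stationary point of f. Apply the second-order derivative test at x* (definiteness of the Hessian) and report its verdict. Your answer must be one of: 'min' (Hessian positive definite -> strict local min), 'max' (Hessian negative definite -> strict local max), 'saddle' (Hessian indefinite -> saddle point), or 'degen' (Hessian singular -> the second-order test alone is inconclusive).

Compute the Hessian H = grad^2 f:
  H = [[-8, -3], [-3, -8]]
Verify stationarity: grad f(x*) = H x* + g = (0, 0).
Eigenvalues of H: -11, -5.
Both eigenvalues < 0, so H is negative definite -> x* is a strict local max.

max


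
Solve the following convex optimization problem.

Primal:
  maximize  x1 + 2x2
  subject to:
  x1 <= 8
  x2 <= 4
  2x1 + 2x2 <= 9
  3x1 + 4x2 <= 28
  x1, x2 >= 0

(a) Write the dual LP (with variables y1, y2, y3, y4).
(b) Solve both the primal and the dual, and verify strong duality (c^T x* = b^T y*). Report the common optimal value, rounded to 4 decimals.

The standard primal-dual pair for 'max c^T x s.t. A x <= b, x >= 0' is:
  Dual:  min b^T y  s.t.  A^T y >= c,  y >= 0.

So the dual LP is:
  minimize  8y1 + 4y2 + 9y3 + 28y4
  subject to:
    y1 + 2y3 + 3y4 >= 1
    y2 + 2y3 + 4y4 >= 2
    y1, y2, y3, y4 >= 0

Solving the primal: x* = (0.5, 4).
  primal value c^T x* = 8.5.
Solving the dual: y* = (0, 1, 0.5, 0).
  dual value b^T y* = 8.5.
Strong duality: c^T x* = b^T y*. Confirmed.

8.5


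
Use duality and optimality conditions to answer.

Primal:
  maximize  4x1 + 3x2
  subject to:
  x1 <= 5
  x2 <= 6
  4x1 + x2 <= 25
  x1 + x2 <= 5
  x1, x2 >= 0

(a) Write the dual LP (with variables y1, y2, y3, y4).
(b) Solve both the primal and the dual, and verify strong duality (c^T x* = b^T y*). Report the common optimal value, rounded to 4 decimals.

The standard primal-dual pair for 'max c^T x s.t. A x <= b, x >= 0' is:
  Dual:  min b^T y  s.t.  A^T y >= c,  y >= 0.

So the dual LP is:
  minimize  5y1 + 6y2 + 25y3 + 5y4
  subject to:
    y1 + 4y3 + y4 >= 4
    y2 + y3 + y4 >= 3
    y1, y2, y3, y4 >= 0

Solving the primal: x* = (5, 0).
  primal value c^T x* = 20.
Solving the dual: y* = (1, 0, 0, 3).
  dual value b^T y* = 20.
Strong duality: c^T x* = b^T y*. Confirmed.

20


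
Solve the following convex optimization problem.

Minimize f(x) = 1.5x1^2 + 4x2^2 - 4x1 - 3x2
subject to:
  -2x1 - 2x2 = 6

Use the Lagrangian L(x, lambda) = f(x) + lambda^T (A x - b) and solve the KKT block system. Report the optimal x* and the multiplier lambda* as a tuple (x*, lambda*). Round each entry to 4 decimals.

Form the Lagrangian:
  L(x, lambda) = (1/2) x^T Q x + c^T x + lambda^T (A x - b)
Stationarity (grad_x L = 0): Q x + c + A^T lambda = 0.
Primal feasibility: A x = b.

This gives the KKT block system:
  [ Q   A^T ] [ x     ]   [-c ]
  [ A    0  ] [ lambda ] = [ b ]

Solving the linear system:
  x*      = (-2.0909, -0.9091)
  lambda* = (-5.1364)
  f(x*)   = 20.9545

x* = (-2.0909, -0.9091), lambda* = (-5.1364)


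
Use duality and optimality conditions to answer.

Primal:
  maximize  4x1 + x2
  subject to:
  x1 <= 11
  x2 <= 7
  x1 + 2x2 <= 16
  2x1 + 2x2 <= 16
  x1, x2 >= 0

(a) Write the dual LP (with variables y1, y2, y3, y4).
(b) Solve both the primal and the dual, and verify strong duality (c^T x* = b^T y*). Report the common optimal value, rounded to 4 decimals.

The standard primal-dual pair for 'max c^T x s.t. A x <= b, x >= 0' is:
  Dual:  min b^T y  s.t.  A^T y >= c,  y >= 0.

So the dual LP is:
  minimize  11y1 + 7y2 + 16y3 + 16y4
  subject to:
    y1 + y3 + 2y4 >= 4
    y2 + 2y3 + 2y4 >= 1
    y1, y2, y3, y4 >= 0

Solving the primal: x* = (8, 0).
  primal value c^T x* = 32.
Solving the dual: y* = (0, 0, 0, 2).
  dual value b^T y* = 32.
Strong duality: c^T x* = b^T y*. Confirmed.

32


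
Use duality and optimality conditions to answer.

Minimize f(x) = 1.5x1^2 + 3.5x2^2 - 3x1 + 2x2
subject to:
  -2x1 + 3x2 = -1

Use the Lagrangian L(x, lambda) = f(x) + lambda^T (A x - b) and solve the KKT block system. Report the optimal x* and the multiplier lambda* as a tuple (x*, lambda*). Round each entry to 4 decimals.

Form the Lagrangian:
  L(x, lambda) = (1/2) x^T Q x + c^T x + lambda^T (A x - b)
Stationarity (grad_x L = 0): Q x + c + A^T lambda = 0.
Primal feasibility: A x = b.

This gives the KKT block system:
  [ Q   A^T ] [ x     ]   [-c ]
  [ A    0  ] [ lambda ] = [ b ]

Solving the linear system:
  x*      = (0.5273, 0.0182)
  lambda* = (-0.7091)
  f(x*)   = -1.1273

x* = (0.5273, 0.0182), lambda* = (-0.7091)


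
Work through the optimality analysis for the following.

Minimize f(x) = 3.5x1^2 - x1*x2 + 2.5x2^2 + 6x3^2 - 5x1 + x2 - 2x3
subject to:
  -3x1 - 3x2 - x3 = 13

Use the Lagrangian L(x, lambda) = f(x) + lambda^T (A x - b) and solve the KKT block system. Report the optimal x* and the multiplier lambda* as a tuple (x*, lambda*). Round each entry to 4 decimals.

Form the Lagrangian:
  L(x, lambda) = (1/2) x^T Q x + c^T x + lambda^T (A x - b)
Stationarity (grad_x L = 0): Q x + c + A^T lambda = 0.
Primal feasibility: A x = b.

This gives the KKT block system:
  [ Q   A^T ] [ x     ]   [-c ]
  [ A    0  ] [ lambda ] = [ b ]

Solving the linear system:
  x*      = (-1.4049, -2.8732, -0.1656)
  lambda* = (-3.9871)
  f(x*)   = 28.1572

x* = (-1.4049, -2.8732, -0.1656), lambda* = (-3.9871)


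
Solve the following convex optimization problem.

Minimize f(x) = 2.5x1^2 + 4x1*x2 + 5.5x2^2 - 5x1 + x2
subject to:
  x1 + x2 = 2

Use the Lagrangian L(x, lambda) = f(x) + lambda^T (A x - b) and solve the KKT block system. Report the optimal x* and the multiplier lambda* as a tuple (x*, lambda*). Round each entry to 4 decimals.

Form the Lagrangian:
  L(x, lambda) = (1/2) x^T Q x + c^T x + lambda^T (A x - b)
Stationarity (grad_x L = 0): Q x + c + A^T lambda = 0.
Primal feasibility: A x = b.

This gives the KKT block system:
  [ Q   A^T ] [ x     ]   [-c ]
  [ A    0  ] [ lambda ] = [ b ]

Solving the linear system:
  x*      = (2.5, -0.5)
  lambda* = (-5.5)
  f(x*)   = -1

x* = (2.5, -0.5), lambda* = (-5.5)


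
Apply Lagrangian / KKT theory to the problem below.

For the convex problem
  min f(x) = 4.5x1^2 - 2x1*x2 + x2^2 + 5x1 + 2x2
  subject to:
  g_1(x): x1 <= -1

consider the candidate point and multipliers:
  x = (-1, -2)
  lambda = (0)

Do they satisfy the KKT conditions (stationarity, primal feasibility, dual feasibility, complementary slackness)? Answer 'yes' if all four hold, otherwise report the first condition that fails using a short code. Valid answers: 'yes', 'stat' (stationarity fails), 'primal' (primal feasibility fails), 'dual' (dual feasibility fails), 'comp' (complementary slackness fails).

Gradient of f: grad f(x) = Q x + c = (0, 0)
Constraint values g_i(x) = a_i^T x - b_i:
  g_1((-1, -2)) = 0
Stationarity residual: grad f(x) + sum_i lambda_i a_i = (0, 0)
  -> stationarity OK
Primal feasibility (all g_i <= 0): OK
Dual feasibility (all lambda_i >= 0): OK
Complementary slackness (lambda_i * g_i(x) = 0 for all i): OK

Verdict: yes, KKT holds.

yes


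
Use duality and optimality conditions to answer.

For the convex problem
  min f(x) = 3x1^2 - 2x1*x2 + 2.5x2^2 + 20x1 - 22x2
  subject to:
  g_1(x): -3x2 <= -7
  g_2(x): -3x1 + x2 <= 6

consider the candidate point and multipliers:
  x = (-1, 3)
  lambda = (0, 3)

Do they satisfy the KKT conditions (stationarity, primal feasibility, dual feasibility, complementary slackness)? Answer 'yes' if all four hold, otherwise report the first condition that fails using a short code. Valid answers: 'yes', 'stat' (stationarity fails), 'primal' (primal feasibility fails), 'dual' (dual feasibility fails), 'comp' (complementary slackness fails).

Gradient of f: grad f(x) = Q x + c = (8, -5)
Constraint values g_i(x) = a_i^T x - b_i:
  g_1((-1, 3)) = -2
  g_2((-1, 3)) = 0
Stationarity residual: grad f(x) + sum_i lambda_i a_i = (-1, -2)
  -> stationarity FAILS
Primal feasibility (all g_i <= 0): OK
Dual feasibility (all lambda_i >= 0): OK
Complementary slackness (lambda_i * g_i(x) = 0 for all i): OK

Verdict: the first failing condition is stationarity -> stat.

stat


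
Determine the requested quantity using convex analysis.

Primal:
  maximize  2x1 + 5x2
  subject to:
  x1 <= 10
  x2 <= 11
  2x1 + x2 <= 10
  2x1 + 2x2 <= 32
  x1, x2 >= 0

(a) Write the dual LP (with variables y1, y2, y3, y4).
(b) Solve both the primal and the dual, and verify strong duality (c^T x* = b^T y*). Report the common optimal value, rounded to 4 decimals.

The standard primal-dual pair for 'max c^T x s.t. A x <= b, x >= 0' is:
  Dual:  min b^T y  s.t.  A^T y >= c,  y >= 0.

So the dual LP is:
  minimize  10y1 + 11y2 + 10y3 + 32y4
  subject to:
    y1 + 2y3 + 2y4 >= 2
    y2 + y3 + 2y4 >= 5
    y1, y2, y3, y4 >= 0

Solving the primal: x* = (0, 10).
  primal value c^T x* = 50.
Solving the dual: y* = (0, 0, 5, 0).
  dual value b^T y* = 50.
Strong duality: c^T x* = b^T y*. Confirmed.

50


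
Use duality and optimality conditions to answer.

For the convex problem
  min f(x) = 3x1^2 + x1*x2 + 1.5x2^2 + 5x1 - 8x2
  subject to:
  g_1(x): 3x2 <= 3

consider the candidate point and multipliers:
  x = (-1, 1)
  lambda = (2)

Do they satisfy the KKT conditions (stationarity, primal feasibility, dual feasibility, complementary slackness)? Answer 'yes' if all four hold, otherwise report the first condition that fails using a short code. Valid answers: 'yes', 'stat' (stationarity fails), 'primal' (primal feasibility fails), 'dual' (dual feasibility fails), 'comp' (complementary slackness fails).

Gradient of f: grad f(x) = Q x + c = (0, -6)
Constraint values g_i(x) = a_i^T x - b_i:
  g_1((-1, 1)) = 0
Stationarity residual: grad f(x) + sum_i lambda_i a_i = (0, 0)
  -> stationarity OK
Primal feasibility (all g_i <= 0): OK
Dual feasibility (all lambda_i >= 0): OK
Complementary slackness (lambda_i * g_i(x) = 0 for all i): OK

Verdict: yes, KKT holds.

yes


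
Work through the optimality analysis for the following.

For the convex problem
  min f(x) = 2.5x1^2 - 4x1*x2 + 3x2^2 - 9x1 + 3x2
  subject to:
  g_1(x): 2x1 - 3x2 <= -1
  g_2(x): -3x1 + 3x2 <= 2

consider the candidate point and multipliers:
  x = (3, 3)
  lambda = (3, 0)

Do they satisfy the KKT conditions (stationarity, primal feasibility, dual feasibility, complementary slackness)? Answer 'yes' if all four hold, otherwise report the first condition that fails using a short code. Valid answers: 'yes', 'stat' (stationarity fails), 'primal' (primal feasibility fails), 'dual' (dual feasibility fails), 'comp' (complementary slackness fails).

Gradient of f: grad f(x) = Q x + c = (-6, 9)
Constraint values g_i(x) = a_i^T x - b_i:
  g_1((3, 3)) = -2
  g_2((3, 3)) = -2
Stationarity residual: grad f(x) + sum_i lambda_i a_i = (0, 0)
  -> stationarity OK
Primal feasibility (all g_i <= 0): OK
Dual feasibility (all lambda_i >= 0): OK
Complementary slackness (lambda_i * g_i(x) = 0 for all i): FAILS

Verdict: the first failing condition is complementary_slackness -> comp.

comp


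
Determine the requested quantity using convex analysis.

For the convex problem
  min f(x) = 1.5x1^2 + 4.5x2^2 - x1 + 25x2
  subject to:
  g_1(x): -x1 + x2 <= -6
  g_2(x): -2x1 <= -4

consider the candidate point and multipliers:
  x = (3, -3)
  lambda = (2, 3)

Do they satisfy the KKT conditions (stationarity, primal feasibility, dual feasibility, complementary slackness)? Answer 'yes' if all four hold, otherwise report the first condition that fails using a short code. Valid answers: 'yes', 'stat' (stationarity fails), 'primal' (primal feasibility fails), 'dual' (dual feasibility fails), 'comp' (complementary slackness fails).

Gradient of f: grad f(x) = Q x + c = (8, -2)
Constraint values g_i(x) = a_i^T x - b_i:
  g_1((3, -3)) = 0
  g_2((3, -3)) = -2
Stationarity residual: grad f(x) + sum_i lambda_i a_i = (0, 0)
  -> stationarity OK
Primal feasibility (all g_i <= 0): OK
Dual feasibility (all lambda_i >= 0): OK
Complementary slackness (lambda_i * g_i(x) = 0 for all i): FAILS

Verdict: the first failing condition is complementary_slackness -> comp.

comp


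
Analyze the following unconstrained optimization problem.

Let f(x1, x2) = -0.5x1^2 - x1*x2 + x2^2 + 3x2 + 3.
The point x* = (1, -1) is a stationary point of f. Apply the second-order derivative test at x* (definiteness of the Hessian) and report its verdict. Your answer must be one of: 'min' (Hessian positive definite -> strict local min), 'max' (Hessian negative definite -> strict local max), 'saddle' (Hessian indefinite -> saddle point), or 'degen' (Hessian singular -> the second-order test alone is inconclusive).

Compute the Hessian H = grad^2 f:
  H = [[-1, -1], [-1, 2]]
Verify stationarity: grad f(x*) = H x* + g = (0, 0).
Eigenvalues of H: -1.3028, 2.3028.
Eigenvalues have mixed signs, so H is indefinite -> x* is a saddle point.

saddle


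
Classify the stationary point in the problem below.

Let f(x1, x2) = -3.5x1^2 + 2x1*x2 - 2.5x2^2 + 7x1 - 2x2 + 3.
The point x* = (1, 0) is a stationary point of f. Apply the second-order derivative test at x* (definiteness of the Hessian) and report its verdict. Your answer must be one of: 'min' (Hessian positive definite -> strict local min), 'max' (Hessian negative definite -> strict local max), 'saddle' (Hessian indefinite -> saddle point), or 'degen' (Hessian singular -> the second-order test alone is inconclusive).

Compute the Hessian H = grad^2 f:
  H = [[-7, 2], [2, -5]]
Verify stationarity: grad f(x*) = H x* + g = (0, 0).
Eigenvalues of H: -8.2361, -3.7639.
Both eigenvalues < 0, so H is negative definite -> x* is a strict local max.

max


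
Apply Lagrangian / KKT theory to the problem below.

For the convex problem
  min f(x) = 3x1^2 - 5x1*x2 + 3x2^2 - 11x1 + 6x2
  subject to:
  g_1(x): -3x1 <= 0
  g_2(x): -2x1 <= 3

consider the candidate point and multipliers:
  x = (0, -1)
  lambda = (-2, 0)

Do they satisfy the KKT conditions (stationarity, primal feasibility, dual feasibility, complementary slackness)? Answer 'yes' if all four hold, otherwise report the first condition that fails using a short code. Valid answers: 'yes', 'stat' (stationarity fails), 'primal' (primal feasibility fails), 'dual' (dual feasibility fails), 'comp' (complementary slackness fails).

Gradient of f: grad f(x) = Q x + c = (-6, 0)
Constraint values g_i(x) = a_i^T x - b_i:
  g_1((0, -1)) = 0
  g_2((0, -1)) = -3
Stationarity residual: grad f(x) + sum_i lambda_i a_i = (0, 0)
  -> stationarity OK
Primal feasibility (all g_i <= 0): OK
Dual feasibility (all lambda_i >= 0): FAILS
Complementary slackness (lambda_i * g_i(x) = 0 for all i): OK

Verdict: the first failing condition is dual_feasibility -> dual.

dual


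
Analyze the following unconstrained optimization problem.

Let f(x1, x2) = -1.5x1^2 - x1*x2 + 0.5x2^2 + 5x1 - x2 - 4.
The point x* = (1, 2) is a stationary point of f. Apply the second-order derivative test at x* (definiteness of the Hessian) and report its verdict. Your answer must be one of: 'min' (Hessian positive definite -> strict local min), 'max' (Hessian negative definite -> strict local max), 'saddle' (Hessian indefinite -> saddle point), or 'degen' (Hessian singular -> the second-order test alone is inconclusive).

Compute the Hessian H = grad^2 f:
  H = [[-3, -1], [-1, 1]]
Verify stationarity: grad f(x*) = H x* + g = (0, 0).
Eigenvalues of H: -3.2361, 1.2361.
Eigenvalues have mixed signs, so H is indefinite -> x* is a saddle point.

saddle


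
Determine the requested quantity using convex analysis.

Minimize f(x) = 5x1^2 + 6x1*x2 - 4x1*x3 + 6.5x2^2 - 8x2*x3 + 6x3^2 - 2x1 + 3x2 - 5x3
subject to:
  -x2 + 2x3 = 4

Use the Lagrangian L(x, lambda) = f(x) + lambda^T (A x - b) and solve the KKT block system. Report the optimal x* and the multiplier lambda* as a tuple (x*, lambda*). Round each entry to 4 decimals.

Form the Lagrangian:
  L(x, lambda) = (1/2) x^T Q x + c^T x + lambda^T (A x - b)
Stationarity (grad_x L = 0): Q x + c + A^T lambda = 0.
Primal feasibility: A x = b.

This gives the KKT block system:
  [ Q   A^T ] [ x     ]   [-c ]
  [ A    0  ] [ lambda ] = [ b ]

Solving the linear system:
  x*      = (1.0312, -0.0781, 1.9609)
  lambda* = (-7.5156)
  f(x*)   = 8.9805

x* = (1.0312, -0.0781, 1.9609), lambda* = (-7.5156)


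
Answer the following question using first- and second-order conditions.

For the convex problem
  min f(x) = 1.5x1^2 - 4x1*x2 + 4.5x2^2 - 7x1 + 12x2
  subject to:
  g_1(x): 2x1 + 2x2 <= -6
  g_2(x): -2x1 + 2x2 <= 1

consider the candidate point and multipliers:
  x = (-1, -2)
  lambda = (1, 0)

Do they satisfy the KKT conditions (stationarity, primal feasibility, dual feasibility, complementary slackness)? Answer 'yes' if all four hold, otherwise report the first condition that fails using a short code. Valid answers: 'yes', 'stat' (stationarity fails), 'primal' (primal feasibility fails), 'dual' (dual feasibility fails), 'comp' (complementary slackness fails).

Gradient of f: grad f(x) = Q x + c = (-2, -2)
Constraint values g_i(x) = a_i^T x - b_i:
  g_1((-1, -2)) = 0
  g_2((-1, -2)) = -3
Stationarity residual: grad f(x) + sum_i lambda_i a_i = (0, 0)
  -> stationarity OK
Primal feasibility (all g_i <= 0): OK
Dual feasibility (all lambda_i >= 0): OK
Complementary slackness (lambda_i * g_i(x) = 0 for all i): OK

Verdict: yes, KKT holds.

yes


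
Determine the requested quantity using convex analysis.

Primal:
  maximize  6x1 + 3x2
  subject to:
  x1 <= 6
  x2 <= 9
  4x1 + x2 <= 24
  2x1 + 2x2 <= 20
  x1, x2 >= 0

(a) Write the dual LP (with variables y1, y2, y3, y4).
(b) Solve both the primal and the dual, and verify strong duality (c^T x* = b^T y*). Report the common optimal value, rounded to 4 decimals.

The standard primal-dual pair for 'max c^T x s.t. A x <= b, x >= 0' is:
  Dual:  min b^T y  s.t.  A^T y >= c,  y >= 0.

So the dual LP is:
  minimize  6y1 + 9y2 + 24y3 + 20y4
  subject to:
    y1 + 4y3 + 2y4 >= 6
    y2 + y3 + 2y4 >= 3
    y1, y2, y3, y4 >= 0

Solving the primal: x* = (4.6667, 5.3333).
  primal value c^T x* = 44.
Solving the dual: y* = (0, 0, 1, 1).
  dual value b^T y* = 44.
Strong duality: c^T x* = b^T y*. Confirmed.

44


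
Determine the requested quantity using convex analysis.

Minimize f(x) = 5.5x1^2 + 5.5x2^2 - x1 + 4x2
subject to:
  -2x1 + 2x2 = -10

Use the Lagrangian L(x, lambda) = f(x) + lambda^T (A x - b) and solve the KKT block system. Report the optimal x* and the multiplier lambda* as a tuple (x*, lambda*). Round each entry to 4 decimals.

Form the Lagrangian:
  L(x, lambda) = (1/2) x^T Q x + c^T x + lambda^T (A x - b)
Stationarity (grad_x L = 0): Q x + c + A^T lambda = 0.
Primal feasibility: A x = b.

This gives the KKT block system:
  [ Q   A^T ] [ x     ]   [-c ]
  [ A    0  ] [ lambda ] = [ b ]

Solving the linear system:
  x*      = (2.3636, -2.6364)
  lambda* = (12.5)
  f(x*)   = 56.0455

x* = (2.3636, -2.6364), lambda* = (12.5)


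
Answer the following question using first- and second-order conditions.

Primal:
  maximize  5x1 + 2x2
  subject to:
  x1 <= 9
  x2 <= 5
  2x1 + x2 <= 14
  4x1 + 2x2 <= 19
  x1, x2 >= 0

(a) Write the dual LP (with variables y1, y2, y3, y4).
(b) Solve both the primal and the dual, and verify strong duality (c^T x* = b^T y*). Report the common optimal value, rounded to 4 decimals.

The standard primal-dual pair for 'max c^T x s.t. A x <= b, x >= 0' is:
  Dual:  min b^T y  s.t.  A^T y >= c,  y >= 0.

So the dual LP is:
  minimize  9y1 + 5y2 + 14y3 + 19y4
  subject to:
    y1 + 2y3 + 4y4 >= 5
    y2 + y3 + 2y4 >= 2
    y1, y2, y3, y4 >= 0

Solving the primal: x* = (4.75, 0).
  primal value c^T x* = 23.75.
Solving the dual: y* = (0, 0, 0, 1.25).
  dual value b^T y* = 23.75.
Strong duality: c^T x* = b^T y*. Confirmed.

23.75


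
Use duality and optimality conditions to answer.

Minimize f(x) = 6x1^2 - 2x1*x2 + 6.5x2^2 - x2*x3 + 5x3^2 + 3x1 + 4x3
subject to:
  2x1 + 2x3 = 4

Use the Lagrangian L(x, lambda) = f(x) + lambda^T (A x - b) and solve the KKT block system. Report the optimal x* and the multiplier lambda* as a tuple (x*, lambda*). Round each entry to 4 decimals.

Form the Lagrangian:
  L(x, lambda) = (1/2) x^T Q x + c^T x + lambda^T (A x - b)
Stationarity (grad_x L = 0): Q x + c + A^T lambda = 0.
Primal feasibility: A x = b.

This gives the KKT block system:
  [ Q   A^T ] [ x     ]   [-c ]
  [ A    0  ] [ lambda ] = [ b ]

Solving the linear system:
  x*      = (0.9649, 0.2281, 1.0351)
  lambda* = (-7.0614)
  f(x*)   = 17.6404

x* = (0.9649, 0.2281, 1.0351), lambda* = (-7.0614)


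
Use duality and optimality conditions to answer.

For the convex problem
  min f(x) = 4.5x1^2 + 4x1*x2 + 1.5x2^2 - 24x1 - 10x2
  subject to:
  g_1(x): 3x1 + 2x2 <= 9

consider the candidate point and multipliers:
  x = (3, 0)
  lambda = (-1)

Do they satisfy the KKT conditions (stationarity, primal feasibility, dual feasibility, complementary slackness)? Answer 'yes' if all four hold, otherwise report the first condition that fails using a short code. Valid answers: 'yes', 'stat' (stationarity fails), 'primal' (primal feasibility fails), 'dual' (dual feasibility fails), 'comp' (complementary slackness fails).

Gradient of f: grad f(x) = Q x + c = (3, 2)
Constraint values g_i(x) = a_i^T x - b_i:
  g_1((3, 0)) = 0
Stationarity residual: grad f(x) + sum_i lambda_i a_i = (0, 0)
  -> stationarity OK
Primal feasibility (all g_i <= 0): OK
Dual feasibility (all lambda_i >= 0): FAILS
Complementary slackness (lambda_i * g_i(x) = 0 for all i): OK

Verdict: the first failing condition is dual_feasibility -> dual.

dual


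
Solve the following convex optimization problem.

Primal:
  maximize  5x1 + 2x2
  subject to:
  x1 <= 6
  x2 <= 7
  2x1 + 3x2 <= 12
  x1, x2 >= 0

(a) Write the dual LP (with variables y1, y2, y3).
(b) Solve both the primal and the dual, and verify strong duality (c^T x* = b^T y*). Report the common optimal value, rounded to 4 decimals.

The standard primal-dual pair for 'max c^T x s.t. A x <= b, x >= 0' is:
  Dual:  min b^T y  s.t.  A^T y >= c,  y >= 0.

So the dual LP is:
  minimize  6y1 + 7y2 + 12y3
  subject to:
    y1 + 2y3 >= 5
    y2 + 3y3 >= 2
    y1, y2, y3 >= 0

Solving the primal: x* = (6, 0).
  primal value c^T x* = 30.
Solving the dual: y* = (3.6667, 0, 0.6667).
  dual value b^T y* = 30.
Strong duality: c^T x* = b^T y*. Confirmed.

30


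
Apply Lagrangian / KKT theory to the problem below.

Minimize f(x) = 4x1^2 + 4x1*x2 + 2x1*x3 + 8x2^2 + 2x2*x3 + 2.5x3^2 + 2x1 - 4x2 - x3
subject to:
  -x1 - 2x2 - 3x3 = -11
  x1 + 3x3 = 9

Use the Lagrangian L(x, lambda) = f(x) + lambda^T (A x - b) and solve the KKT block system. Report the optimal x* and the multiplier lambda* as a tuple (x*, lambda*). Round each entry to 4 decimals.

Form the Lagrangian:
  L(x, lambda) = (1/2) x^T Q x + c^T x + lambda^T (A x - b)
Stationarity (grad_x L = 0): Q x + c + A^T lambda = 0.
Primal feasibility: A x = b.

This gives the KKT block system:
  [ Q   A^T ] [ x     ]   [-c ]
  [ A    0  ] [ lambda ] = [ b ]

Solving the linear system:
  x*      = (-0.9231, 1, 3.3077)
  lambda* = (7.4615, 2.2308)
  f(x*)   = 26.4231

x* = (-0.9231, 1, 3.3077), lambda* = (7.4615, 2.2308)


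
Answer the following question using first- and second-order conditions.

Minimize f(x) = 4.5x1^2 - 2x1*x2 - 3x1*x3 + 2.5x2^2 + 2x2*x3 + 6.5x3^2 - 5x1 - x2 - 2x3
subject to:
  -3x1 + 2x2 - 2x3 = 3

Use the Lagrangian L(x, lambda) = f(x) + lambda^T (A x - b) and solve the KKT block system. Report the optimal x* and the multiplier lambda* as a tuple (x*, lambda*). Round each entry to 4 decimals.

Form the Lagrangian:
  L(x, lambda) = (1/2) x^T Q x + c^T x + lambda^T (A x - b)
Stationarity (grad_x L = 0): Q x + c + A^T lambda = 0.
Primal feasibility: A x = b.

This gives the KKT block system:
  [ Q   A^T ] [ x     ]   [-c ]
  [ A    0  ] [ lambda ] = [ b ]

Solving the linear system:
  x*      = (0.0097, 1.1712, -0.3433)
  lambda* = (-2.075)
  f(x*)   = 2.846

x* = (0.0097, 1.1712, -0.3433), lambda* = (-2.075)


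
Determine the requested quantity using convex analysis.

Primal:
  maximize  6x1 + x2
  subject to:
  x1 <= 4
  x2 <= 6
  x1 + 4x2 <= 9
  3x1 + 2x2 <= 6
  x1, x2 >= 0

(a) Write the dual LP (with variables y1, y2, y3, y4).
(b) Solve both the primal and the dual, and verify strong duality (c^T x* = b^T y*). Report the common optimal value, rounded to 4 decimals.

The standard primal-dual pair for 'max c^T x s.t. A x <= b, x >= 0' is:
  Dual:  min b^T y  s.t.  A^T y >= c,  y >= 0.

So the dual LP is:
  minimize  4y1 + 6y2 + 9y3 + 6y4
  subject to:
    y1 + y3 + 3y4 >= 6
    y2 + 4y3 + 2y4 >= 1
    y1, y2, y3, y4 >= 0

Solving the primal: x* = (2, 0).
  primal value c^T x* = 12.
Solving the dual: y* = (0, 0, 0, 2).
  dual value b^T y* = 12.
Strong duality: c^T x* = b^T y*. Confirmed.

12


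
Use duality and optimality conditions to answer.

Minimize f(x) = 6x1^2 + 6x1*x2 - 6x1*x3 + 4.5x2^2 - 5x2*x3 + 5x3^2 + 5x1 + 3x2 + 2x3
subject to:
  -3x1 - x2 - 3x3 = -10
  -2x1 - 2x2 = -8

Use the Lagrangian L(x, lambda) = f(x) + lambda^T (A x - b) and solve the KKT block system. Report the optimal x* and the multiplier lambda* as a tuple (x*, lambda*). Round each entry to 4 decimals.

Form the Lagrangian:
  L(x, lambda) = (1/2) x^T Q x + c^T x + lambda^T (A x - b)
Stationarity (grad_x L = 0): Q x + c + A^T lambda = 0.
Primal feasibility: A x = b.

This gives the KKT block system:
  [ Q   A^T ] [ x     ]   [-c ]
  [ A    0  ] [ lambda ] = [ b ]

Solving the linear system:
  x*      = (0.9023, 3.0977, 1.3985)
  lambda* = (-1.6391, 15.4699)
  f(x*)   = 61.985

x* = (0.9023, 3.0977, 1.3985), lambda* = (-1.6391, 15.4699)


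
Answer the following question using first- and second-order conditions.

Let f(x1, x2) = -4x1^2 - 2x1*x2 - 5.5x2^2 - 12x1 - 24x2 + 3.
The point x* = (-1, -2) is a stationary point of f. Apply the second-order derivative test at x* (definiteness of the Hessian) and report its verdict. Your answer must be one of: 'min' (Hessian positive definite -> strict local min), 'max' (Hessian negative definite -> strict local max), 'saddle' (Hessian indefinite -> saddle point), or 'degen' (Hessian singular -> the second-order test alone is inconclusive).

Compute the Hessian H = grad^2 f:
  H = [[-8, -2], [-2, -11]]
Verify stationarity: grad f(x*) = H x* + g = (0, 0).
Eigenvalues of H: -12, -7.
Both eigenvalues < 0, so H is negative definite -> x* is a strict local max.

max


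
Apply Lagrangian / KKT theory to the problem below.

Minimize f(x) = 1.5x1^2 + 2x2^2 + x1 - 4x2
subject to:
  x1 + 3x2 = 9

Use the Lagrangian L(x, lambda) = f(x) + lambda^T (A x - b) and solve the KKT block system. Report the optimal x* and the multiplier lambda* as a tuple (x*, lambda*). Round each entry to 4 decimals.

Form the Lagrangian:
  L(x, lambda) = (1/2) x^T Q x + c^T x + lambda^T (A x - b)
Stationarity (grad_x L = 0): Q x + c + A^T lambda = 0.
Primal feasibility: A x = b.

This gives the KKT block system:
  [ Q   A^T ] [ x     ]   [-c ]
  [ A    0  ] [ lambda ] = [ b ]

Solving the linear system:
  x*      = (0.4839, 2.8387)
  lambda* = (-2.4516)
  f(x*)   = 5.5968

x* = (0.4839, 2.8387), lambda* = (-2.4516)


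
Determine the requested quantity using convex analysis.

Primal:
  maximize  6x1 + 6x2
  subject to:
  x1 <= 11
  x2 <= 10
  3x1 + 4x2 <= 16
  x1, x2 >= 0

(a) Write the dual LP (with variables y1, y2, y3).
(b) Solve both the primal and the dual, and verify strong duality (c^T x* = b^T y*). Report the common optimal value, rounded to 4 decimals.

The standard primal-dual pair for 'max c^T x s.t. A x <= b, x >= 0' is:
  Dual:  min b^T y  s.t.  A^T y >= c,  y >= 0.

So the dual LP is:
  minimize  11y1 + 10y2 + 16y3
  subject to:
    y1 + 3y3 >= 6
    y2 + 4y3 >= 6
    y1, y2, y3 >= 0

Solving the primal: x* = (5.3333, 0).
  primal value c^T x* = 32.
Solving the dual: y* = (0, 0, 2).
  dual value b^T y* = 32.
Strong duality: c^T x* = b^T y*. Confirmed.

32


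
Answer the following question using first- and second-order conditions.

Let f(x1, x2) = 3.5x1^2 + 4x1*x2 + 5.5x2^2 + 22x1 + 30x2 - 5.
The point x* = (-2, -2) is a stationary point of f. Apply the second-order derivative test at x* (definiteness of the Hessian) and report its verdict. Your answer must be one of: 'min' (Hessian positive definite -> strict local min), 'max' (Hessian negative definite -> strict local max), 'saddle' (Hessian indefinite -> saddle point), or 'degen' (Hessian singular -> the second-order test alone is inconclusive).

Compute the Hessian H = grad^2 f:
  H = [[7, 4], [4, 11]]
Verify stationarity: grad f(x*) = H x* + g = (0, 0).
Eigenvalues of H: 4.5279, 13.4721.
Both eigenvalues > 0, so H is positive definite -> x* is a strict local min.

min


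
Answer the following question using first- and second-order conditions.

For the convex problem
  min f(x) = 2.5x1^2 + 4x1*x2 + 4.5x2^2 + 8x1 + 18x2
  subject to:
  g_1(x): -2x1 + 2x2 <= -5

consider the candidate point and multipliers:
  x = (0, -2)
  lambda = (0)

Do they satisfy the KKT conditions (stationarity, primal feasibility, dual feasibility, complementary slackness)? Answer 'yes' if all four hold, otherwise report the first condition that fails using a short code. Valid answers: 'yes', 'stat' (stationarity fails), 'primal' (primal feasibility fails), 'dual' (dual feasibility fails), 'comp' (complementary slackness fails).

Gradient of f: grad f(x) = Q x + c = (0, 0)
Constraint values g_i(x) = a_i^T x - b_i:
  g_1((0, -2)) = 1
Stationarity residual: grad f(x) + sum_i lambda_i a_i = (0, 0)
  -> stationarity OK
Primal feasibility (all g_i <= 0): FAILS
Dual feasibility (all lambda_i >= 0): OK
Complementary slackness (lambda_i * g_i(x) = 0 for all i): OK

Verdict: the first failing condition is primal_feasibility -> primal.

primal


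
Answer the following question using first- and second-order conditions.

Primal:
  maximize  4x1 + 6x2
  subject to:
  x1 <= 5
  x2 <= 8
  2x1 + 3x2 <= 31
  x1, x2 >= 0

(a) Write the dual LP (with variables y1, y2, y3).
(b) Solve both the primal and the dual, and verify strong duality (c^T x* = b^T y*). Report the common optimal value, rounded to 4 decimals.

The standard primal-dual pair for 'max c^T x s.t. A x <= b, x >= 0' is:
  Dual:  min b^T y  s.t.  A^T y >= c,  y >= 0.

So the dual LP is:
  minimize  5y1 + 8y2 + 31y3
  subject to:
    y1 + 2y3 >= 4
    y2 + 3y3 >= 6
    y1, y2, y3 >= 0

Solving the primal: x* = (3.5, 8).
  primal value c^T x* = 62.
Solving the dual: y* = (0, 0, 2).
  dual value b^T y* = 62.
Strong duality: c^T x* = b^T y*. Confirmed.

62


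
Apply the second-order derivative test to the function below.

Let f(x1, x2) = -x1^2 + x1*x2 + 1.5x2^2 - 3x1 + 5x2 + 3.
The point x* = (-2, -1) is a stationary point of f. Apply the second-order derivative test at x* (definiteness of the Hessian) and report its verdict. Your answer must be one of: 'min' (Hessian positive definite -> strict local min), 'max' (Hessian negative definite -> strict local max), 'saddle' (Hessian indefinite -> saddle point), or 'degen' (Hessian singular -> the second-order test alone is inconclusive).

Compute the Hessian H = grad^2 f:
  H = [[-2, 1], [1, 3]]
Verify stationarity: grad f(x*) = H x* + g = (0, 0).
Eigenvalues of H: -2.1926, 3.1926.
Eigenvalues have mixed signs, so H is indefinite -> x* is a saddle point.

saddle


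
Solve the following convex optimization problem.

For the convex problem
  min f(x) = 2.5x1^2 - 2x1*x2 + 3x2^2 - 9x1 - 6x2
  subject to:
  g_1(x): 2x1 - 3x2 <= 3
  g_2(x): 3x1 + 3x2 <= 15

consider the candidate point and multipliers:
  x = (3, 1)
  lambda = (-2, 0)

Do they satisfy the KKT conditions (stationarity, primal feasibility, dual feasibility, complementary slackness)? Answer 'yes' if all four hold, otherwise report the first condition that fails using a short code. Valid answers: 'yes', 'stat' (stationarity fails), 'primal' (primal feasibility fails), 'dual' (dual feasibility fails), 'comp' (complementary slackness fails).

Gradient of f: grad f(x) = Q x + c = (4, -6)
Constraint values g_i(x) = a_i^T x - b_i:
  g_1((3, 1)) = 0
  g_2((3, 1)) = -3
Stationarity residual: grad f(x) + sum_i lambda_i a_i = (0, 0)
  -> stationarity OK
Primal feasibility (all g_i <= 0): OK
Dual feasibility (all lambda_i >= 0): FAILS
Complementary slackness (lambda_i * g_i(x) = 0 for all i): OK

Verdict: the first failing condition is dual_feasibility -> dual.

dual


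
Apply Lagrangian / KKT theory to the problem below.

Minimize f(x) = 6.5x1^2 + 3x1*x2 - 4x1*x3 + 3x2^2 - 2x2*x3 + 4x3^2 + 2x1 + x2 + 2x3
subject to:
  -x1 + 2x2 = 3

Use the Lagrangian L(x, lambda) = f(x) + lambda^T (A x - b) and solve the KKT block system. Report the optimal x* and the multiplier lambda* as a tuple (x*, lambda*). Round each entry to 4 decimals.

Form the Lagrangian:
  L(x, lambda) = (1/2) x^T Q x + c^T x + lambda^T (A x - b)
Stationarity (grad_x L = 0): Q x + c + A^T lambda = 0.
Primal feasibility: A x = b.

This gives the KKT block system:
  [ Q   A^T ] [ x     ]   [-c ]
  [ A    0  ] [ lambda ] = [ b ]

Solving the linear system:
  x*      = (-0.7565, 1.1217, -0.3478)
  lambda* = (-3.0783)
  f(x*)   = 4.0739

x* = (-0.7565, 1.1217, -0.3478), lambda* = (-3.0783)


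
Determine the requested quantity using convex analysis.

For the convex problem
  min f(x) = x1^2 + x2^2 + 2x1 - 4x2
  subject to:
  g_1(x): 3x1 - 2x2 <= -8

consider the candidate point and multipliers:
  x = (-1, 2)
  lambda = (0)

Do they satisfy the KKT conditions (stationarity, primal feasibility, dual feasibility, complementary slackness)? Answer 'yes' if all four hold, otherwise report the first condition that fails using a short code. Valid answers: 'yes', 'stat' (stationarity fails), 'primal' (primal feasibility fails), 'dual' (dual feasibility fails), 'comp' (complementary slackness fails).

Gradient of f: grad f(x) = Q x + c = (0, 0)
Constraint values g_i(x) = a_i^T x - b_i:
  g_1((-1, 2)) = 1
Stationarity residual: grad f(x) + sum_i lambda_i a_i = (0, 0)
  -> stationarity OK
Primal feasibility (all g_i <= 0): FAILS
Dual feasibility (all lambda_i >= 0): OK
Complementary slackness (lambda_i * g_i(x) = 0 for all i): OK

Verdict: the first failing condition is primal_feasibility -> primal.

primal


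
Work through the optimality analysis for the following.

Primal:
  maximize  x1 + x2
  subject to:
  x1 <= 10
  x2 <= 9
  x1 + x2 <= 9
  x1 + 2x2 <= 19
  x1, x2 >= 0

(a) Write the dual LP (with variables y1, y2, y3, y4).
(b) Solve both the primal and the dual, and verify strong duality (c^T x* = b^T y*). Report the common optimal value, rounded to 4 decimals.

The standard primal-dual pair for 'max c^T x s.t. A x <= b, x >= 0' is:
  Dual:  min b^T y  s.t.  A^T y >= c,  y >= 0.

So the dual LP is:
  minimize  10y1 + 9y2 + 9y3 + 19y4
  subject to:
    y1 + y3 + y4 >= 1
    y2 + y3 + 2y4 >= 1
    y1, y2, y3, y4 >= 0

Solving the primal: x* = (9, 0).
  primal value c^T x* = 9.
Solving the dual: y* = (0, 0, 1, 0).
  dual value b^T y* = 9.
Strong duality: c^T x* = b^T y*. Confirmed.

9
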